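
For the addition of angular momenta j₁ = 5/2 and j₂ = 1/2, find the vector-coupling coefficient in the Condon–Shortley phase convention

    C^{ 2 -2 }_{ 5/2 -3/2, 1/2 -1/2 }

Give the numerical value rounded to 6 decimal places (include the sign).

+√(1/6) ≈ +0.408248

√[5·1!4!0!/6! · 1!4!0!1!0!4!] = √(96)
  +(−1)^0/∏(0,1,4,0,0,0)! = 1/24  (running 1/24)
⟨..|..⟩ = √(96)·(1/24) = +0.408248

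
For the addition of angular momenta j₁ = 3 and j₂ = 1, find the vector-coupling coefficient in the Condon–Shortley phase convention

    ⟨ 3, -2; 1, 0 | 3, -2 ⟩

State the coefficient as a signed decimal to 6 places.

triangle: 1!·5!·1!/8! = 120/40320
(j±m)!: 1!·5!·1!·1!·1!·5! = 14400
prefactor² = (2J+1)·Δ·N² = 300
  k=0: +1/(0!·1!·5!·1!·0!·0!) = 1/120
  k=1: −1/(1!·0!·4!·0!·1!·1!) = -1/24
Σ = -1/30  ⇒  CG² = 300·(-1/30)² = 1/3
CG = −√(1/3) = -0.577350

−√(1/3) ≈ -0.577350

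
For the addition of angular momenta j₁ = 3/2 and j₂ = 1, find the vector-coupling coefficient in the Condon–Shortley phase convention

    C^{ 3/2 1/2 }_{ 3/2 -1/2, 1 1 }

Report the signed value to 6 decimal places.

√[4·1!2!1!/5! · 1!2!2!0!2!1!] = √(8/15)
  +(−1)^1/∏(1,0,1,1,1,0)! = -1  (running -1)
⟨..|..⟩ = √(8/15)·(-1) = -0.730297

-0.730297  (= −√(8/15))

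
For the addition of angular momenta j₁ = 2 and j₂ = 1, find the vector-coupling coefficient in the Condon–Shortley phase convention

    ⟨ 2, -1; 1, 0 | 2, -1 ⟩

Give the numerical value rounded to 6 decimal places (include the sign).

−√(1/6) ≈ -0.408248

j₁+j₂−J=1  J+j₁−j₂=3  J−j₁+j₂=1  j₁+j₂+J+1=6
(j₁±m₁, j₂±m₂, J±M) = (1,3,1,1,1,3)
P² = 3/2
sum k=0..1:
  [0] +1/6 = 1/6
  [1] −1/2 = -1/2
S = -1/3
C² = P²·S² = 1/6 ; C = -0.408248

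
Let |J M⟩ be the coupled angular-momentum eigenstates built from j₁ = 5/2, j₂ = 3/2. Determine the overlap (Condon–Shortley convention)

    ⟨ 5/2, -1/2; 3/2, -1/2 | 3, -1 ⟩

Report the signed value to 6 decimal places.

+√(1/60) = +0.129099

√[7·1!4!2!/8! · 2!3!1!2!2!4!] = √(48/5)
  +(−1)^0/∏(0,1,3,1,1,1)! = 1/6  (running 1/6)
  +(−1)^1/∏(1,0,2,0,2,2)! = -1/8  (running 1/24)
⟨..|..⟩ = √(48/5)·(1/24) = +0.129099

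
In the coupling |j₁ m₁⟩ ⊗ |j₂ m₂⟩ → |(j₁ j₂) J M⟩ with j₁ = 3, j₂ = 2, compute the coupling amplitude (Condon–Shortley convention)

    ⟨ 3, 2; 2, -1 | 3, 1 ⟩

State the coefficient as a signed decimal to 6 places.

+0.500000  (= +√(1/4))

√[7·2!4!2!/9! · 5!1!1!3!4!2!] = √(64)
  +(−1)^0/∏(0,2,1,1,3,1)! = 1/12  (running 1/12)
  +(−1)^1/∏(1,1,0,0,4,2)! = -1/48  (running 1/16)
⟨..|..⟩ = √(64)·(1/16) = +0.500000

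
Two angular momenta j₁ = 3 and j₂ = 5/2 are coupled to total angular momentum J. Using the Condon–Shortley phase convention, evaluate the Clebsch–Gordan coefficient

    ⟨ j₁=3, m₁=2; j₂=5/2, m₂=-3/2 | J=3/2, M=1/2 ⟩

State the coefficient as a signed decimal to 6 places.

√[4·4!2!1!/8! · 5!1!1!4!2!1!] = √(192/7)
  +(−1)^0/∏(0,4,1,1,1,0)! = 1/24  (running 1/24)
  +(−1)^1/∏(1,3,0,0,2,1)! = -1/12  (running -1/24)
⟨..|..⟩ = √(192/7)·(-1/24) = -0.218218

−√(1/21) ≈ -0.218218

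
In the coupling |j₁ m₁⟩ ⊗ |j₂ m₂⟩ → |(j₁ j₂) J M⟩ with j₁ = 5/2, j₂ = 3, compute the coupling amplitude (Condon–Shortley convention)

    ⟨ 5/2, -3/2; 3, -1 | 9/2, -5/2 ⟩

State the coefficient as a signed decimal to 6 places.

-0.317821  (= −√(10/99))

triangle: 1!·4!·5!/11! = 2880/39916800
(j±m)!: 1!·4!·2!·4!·2!·7! = 11612160
prefactor² = (2J+1)·Δ·N² = 92160/11
  k=0: +1/(0!·1!·4!·2!·0!·3!) = 1/288
  k=1: −1/(1!·0!·3!·1!·1!·4!) = -1/144
Σ = -1/288  ⇒  CG² = 92160/11·(-1/288)² = 10/99
CG = −√(10/99) = -0.317821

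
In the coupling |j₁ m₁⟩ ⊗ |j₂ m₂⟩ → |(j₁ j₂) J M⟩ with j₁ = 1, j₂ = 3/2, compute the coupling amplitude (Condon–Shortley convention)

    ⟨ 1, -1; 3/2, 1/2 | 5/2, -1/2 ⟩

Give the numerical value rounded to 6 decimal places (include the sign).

+0.547723

√[6·0!2!3!/6! · 0!2!2!1!2!3!] = √(24/5)
  +(−1)^0/∏(0,0,2,2,0,1)! = 1/4  (running 1/4)
⟨..|..⟩ = √(24/5)·(1/4) = +0.547723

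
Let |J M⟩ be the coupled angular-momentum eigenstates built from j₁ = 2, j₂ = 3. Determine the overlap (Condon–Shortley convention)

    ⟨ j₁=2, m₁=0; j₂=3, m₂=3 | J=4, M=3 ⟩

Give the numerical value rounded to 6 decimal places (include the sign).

−√(9/20) ≈ -0.670820

j₁+j₂−J=1  J+j₁−j₂=3  J−j₁+j₂=5  j₁+j₂+J+1=10
(j₁±m₁, j₂±m₂, J±M) = (2,2,6,0,7,1)
P² = 25920
sum k=1..1:
  [1] −1/240 = -1/240
S = -1/240
C² = P²·S² = 9/20 ; C = -0.670820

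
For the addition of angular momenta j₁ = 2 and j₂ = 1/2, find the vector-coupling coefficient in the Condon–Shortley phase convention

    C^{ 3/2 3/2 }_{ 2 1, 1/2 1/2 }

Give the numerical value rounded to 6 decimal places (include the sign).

−√(1/5) = -0.447214

√[4·1!3!0!/5! · 3!1!1!0!3!0!] = √(36/5)
  +(−1)^1/∏(1,0,0,0,3,0)! = -1/6  (running -1/6)
⟨..|..⟩ = √(36/5)·(-1/6) = -0.447214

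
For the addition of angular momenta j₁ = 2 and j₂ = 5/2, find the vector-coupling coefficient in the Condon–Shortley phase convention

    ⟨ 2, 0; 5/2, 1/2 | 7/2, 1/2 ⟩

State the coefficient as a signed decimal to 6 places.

-0.195180  (= −√(4/105))

√[8·1!3!4!/9! · 2!2!3!2!4!3!] = √(768/35)
  +(−1)^0/∏(0,1,2,3,1,1)! = 1/12  (running 1/12)
  +(−1)^1/∏(1,0,1,2,2,2)! = -1/8  (running -1/24)
⟨..|..⟩ = √(768/35)·(-1/24) = -0.195180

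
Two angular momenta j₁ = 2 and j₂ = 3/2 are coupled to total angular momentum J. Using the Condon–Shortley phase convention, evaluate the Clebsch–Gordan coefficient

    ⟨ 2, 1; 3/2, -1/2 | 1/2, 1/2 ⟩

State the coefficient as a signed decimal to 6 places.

−√(3/10) = -0.547723

triangle: 3!*1!*0!/5! = 6/120
(j±m)!: 3!*1!*1!*2!*1!*0! = 12
prefactor² = (2J+1)*Δ*N² = 6/5
  k=1: −1/(1!*2!*0!*0!*1!*0!) = -1/2
Σ = -1/2  ⇒  CG² = 6/5*(-1/2)² = 3/10
CG = −√(3/10) = -0.547723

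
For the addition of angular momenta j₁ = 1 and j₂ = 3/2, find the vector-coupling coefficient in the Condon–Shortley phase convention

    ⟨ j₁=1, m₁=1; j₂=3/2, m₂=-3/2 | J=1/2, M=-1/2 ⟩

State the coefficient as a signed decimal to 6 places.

triangle: 2!·0!·1!/4! = 2/24
(j±m)!: 2!·0!·0!·3!·0!·1! = 12
prefactor² = (2J+1)·Δ·N² = 2
  k=0: +1/(0!·2!·0!·0!·0!·1!) = 1/2
Σ = 1/2  ⇒  CG² = 2·1/2² = 1/2
CG = +√(1/2) = +0.707107

+0.707107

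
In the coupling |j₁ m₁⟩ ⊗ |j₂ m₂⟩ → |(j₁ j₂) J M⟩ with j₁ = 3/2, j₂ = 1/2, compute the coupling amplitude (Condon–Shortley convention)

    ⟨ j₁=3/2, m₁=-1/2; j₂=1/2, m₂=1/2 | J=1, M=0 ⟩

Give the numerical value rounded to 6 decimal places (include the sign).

triangle: 1!*2!*0!/4! = 2/24
(j±m)!: 1!*2!*1!*0!*1!*1! = 2
prefactor² = (2J+1)*Δ*N² = 1/2
  k=1: −1/(1!*0!*1!*0!*1!*0!) = -1
Σ = -1  ⇒  CG² = 1/2*(-1)² = 1/2
CG = −√(1/2) = -0.707107

-0.707107  (= −√(1/2))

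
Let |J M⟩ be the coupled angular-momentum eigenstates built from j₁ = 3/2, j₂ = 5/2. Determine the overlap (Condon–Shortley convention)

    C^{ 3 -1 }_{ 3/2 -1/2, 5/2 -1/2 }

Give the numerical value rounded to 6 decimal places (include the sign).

−√(1/60) = -0.129099

√[7·1!2!4!/8! · 1!2!2!3!2!4!] = √(48/5)
  +(−1)^0/∏(0,1,2,2,0,2)! = 1/8  (running 1/8)
  +(−1)^1/∏(1,0,1,1,1,3)! = -1/6  (running -1/24)
⟨..|..⟩ = √(48/5)·(-1/24) = -0.129099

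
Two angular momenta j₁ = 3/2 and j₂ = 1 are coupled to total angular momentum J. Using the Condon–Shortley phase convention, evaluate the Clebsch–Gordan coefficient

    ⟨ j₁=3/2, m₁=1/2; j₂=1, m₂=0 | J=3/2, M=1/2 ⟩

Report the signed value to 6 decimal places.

j₁+j₂−J=1  J+j₁−j₂=2  J−j₁+j₂=1  j₁+j₂+J+1=5
(j₁±m₁, j₂±m₂, J±M) = (2,1,1,1,2,1)
P² = 4/15
sum k=0..1:
  [0] +1/1 = 1
  [1] −1/2 = -1/2
S = 1/2
C² = P²·S² = 1/15 ; C = +0.258199

+√(1/15) = +0.258199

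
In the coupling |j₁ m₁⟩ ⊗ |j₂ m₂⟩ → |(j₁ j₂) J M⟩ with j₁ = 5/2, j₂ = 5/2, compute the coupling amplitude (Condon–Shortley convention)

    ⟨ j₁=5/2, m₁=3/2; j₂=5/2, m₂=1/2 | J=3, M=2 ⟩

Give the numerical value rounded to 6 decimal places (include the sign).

j₁+j₂−J=2  J+j₁−j₂=3  J−j₁+j₂=3  j₁+j₂+J+1=9
(j₁±m₁, j₂±m₂, J±M) = (4,1,3,2,5,1)
P² = 48
sum k=0..1:
  [0] +1/24 = 1/24
  [1] −1/12 = -1/12
S = -1/24
C² = P²·S² = 1/12 ; C = -0.288675

-0.288675  (= −√(1/12))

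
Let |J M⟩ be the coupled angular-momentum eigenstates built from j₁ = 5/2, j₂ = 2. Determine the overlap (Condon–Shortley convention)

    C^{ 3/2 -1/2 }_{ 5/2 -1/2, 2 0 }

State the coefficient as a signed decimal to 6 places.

j₁+j₂−J=3  J+j₁−j₂=2  J−j₁+j₂=1  j₁+j₂+J+1=7
(j₁±m₁, j₂±m₂, J±M) = (2,3,2,2,1,2)
P² = 32/35
sum k=1..2:
  [1] −1/4 = -1/4
  [2] +1/2 = 1/2
S = 1/4
C² = P²·S² = 2/35 ; C = +0.239046

+0.239046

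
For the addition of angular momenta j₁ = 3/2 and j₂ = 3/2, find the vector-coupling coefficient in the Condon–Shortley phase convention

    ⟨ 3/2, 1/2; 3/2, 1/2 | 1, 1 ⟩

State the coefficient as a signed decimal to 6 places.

j₁+j₂−J=2  J+j₁−j₂=1  J−j₁+j₂=1  j₁+j₂+J+1=5
(j₁±m₁, j₂±m₂, J±M) = (2,1,2,1,2,0)
P² = 2/5
sum k=1..1:
  [1] −1/1 = -1
S = -1
C² = P²·S² = 2/5 ; C = -0.632456

−√(2/5) = -0.632456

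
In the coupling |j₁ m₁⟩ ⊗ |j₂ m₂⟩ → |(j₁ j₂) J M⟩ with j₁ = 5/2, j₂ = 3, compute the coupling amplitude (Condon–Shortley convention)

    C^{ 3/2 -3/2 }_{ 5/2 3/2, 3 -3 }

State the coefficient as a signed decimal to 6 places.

triangle: 4!×1!×2!/8! = 48/40320
(j±m)!: 4!×1!×0!×6!×0!×3! = 103680
prefactor² = (2J+1)×Δ×N² = 3456/7
  k=0: +1/(0!×4!×1!×0!×0!×2!) = 1/48
Σ = 1/48  ⇒  CG² = 3456/7×1/48² = 3/14
CG = +√(3/14) = +0.462910

+0.462910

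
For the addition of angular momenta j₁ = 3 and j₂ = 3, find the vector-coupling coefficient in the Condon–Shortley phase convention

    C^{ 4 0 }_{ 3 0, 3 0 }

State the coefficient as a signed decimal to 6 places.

-0.483494

j₁+j₂−J=2  J+j₁−j₂=4  J−j₁+j₂=4  j₁+j₂+J+1=11
(j₁±m₁, j₂±m₂, J±M) = (3,3,3,3,4,4)
P² = 373248/1925
sum k=0..2:
  [0] +1/72 = 1/72
  [1] −1/16 = -1/16
  [2] +1/72 = 1/72
S = -5/144
C² = P²·S² = 18/77 ; C = -0.483494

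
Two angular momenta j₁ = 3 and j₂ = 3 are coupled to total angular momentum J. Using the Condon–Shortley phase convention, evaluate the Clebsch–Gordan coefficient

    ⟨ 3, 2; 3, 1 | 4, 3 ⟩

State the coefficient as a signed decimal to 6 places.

j₁+j₂−J=2  J+j₁−j₂=4  J−j₁+j₂=4  j₁+j₂+J+1=11
(j₁±m₁, j₂±m₂, J±M) = (5,1,4,2,7,1)
P² = 82944/11
sum k=0..1:
  [0] +1/288 = 1/288
  [1] −1/144 = -1/144
S = -1/288
C² = P²·S² = 1/11 ; C = -0.301511

−√(1/11) = -0.301511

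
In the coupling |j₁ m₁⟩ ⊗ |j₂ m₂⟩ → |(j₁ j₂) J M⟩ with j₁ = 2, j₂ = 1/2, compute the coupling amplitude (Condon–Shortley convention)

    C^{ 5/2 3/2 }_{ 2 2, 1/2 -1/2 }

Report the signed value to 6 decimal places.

+√(1/5) ≈ +0.447214

√[6·0!4!1!/6! · 4!0!0!1!4!1!] = √(576/5)
  +(−1)^0/∏(0,0,0,0,4,1)! = 1/24  (running 1/24)
⟨..|..⟩ = √(576/5)·(1/24) = +0.447214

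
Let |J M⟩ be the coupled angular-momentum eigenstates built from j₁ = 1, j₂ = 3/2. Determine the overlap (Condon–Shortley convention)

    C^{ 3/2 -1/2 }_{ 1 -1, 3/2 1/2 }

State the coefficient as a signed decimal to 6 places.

j₁+j₂−J=1  J+j₁−j₂=1  J−j₁+j₂=2  j₁+j₂+J+1=5
(j₁±m₁, j₂±m₂, J±M) = (0,2,2,1,1,2)
P² = 8/15
sum k=1..1:
  [1] −1/1 = -1
S = -1
C² = P²·S² = 8/15 ; C = -0.730297

−√(8/15) = -0.730297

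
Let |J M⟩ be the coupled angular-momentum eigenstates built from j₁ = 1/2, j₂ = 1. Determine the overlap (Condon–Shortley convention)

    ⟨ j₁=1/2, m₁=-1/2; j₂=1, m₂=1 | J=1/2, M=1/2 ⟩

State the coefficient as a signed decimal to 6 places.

triangle: 1!·0!·1!/3! = 1/6
(j±m)!: 0!·1!·2!·0!·1!·0! = 2
prefactor² = (2J+1)·Δ·N² = 2/3
  k=1: −1/(1!·0!·0!·1!·0!·0!) = -1
Σ = -1  ⇒  CG² = 2/3·(-1)² = 2/3
CG = −√(2/3) = -0.816497

−√(2/3) ≈ -0.816497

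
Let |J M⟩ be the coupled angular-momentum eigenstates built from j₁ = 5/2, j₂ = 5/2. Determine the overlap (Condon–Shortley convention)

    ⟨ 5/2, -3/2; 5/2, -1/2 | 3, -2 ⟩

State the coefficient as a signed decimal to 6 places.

triangle: 2!×3!×3!/9! = 72/362880
(j±m)!: 1!×4!×2!×3!×1!×5! = 34560
prefactor² = (2J+1)×Δ×N² = 48
  k=1: −1/(1!×1!×3!×1!×0!×2!) = -1/12
  k=2: +1/(2!×0!×2!×0!×1!×3!) = 1/24
Σ = -1/24  ⇒  CG² = 48×(-1/24)² = 1/12
CG = −√(1/12) = -0.288675

-0.288675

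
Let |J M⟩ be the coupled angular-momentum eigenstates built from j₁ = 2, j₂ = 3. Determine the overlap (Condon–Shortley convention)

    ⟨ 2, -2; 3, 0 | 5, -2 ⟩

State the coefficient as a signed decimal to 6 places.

j₁+j₂−J=0  J+j₁−j₂=4  J−j₁+j₂=6  j₁+j₂+J+1=11
(j₁±m₁, j₂±m₂, J±M) = (0,4,3,3,3,7)
P² = 124416
sum k=0..0:
  [0] +1/864 = 1/864
S = 1/864
C² = P²·S² = 1/6 ; C = +0.408248

+√(1/6) = +0.408248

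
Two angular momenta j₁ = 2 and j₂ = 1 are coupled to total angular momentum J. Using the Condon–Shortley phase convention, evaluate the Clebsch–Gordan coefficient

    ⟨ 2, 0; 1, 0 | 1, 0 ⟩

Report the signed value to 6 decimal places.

−√(2/5) ≈ -0.632456

√[3·2!2!0!/5! · 2!2!1!1!1!1!] = √(2/5)
  +(−1)^1/∏(1,1,1,0,1,0)! = -1  (running -1)
⟨..|..⟩ = √(2/5)·(-1) = -0.632456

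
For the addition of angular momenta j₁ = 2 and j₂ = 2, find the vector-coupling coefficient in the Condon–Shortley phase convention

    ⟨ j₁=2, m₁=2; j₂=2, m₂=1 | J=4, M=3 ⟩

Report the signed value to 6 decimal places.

+0.707107  (= +√(1/2))

j₁+j₂−J=0  J+j₁−j₂=4  J−j₁+j₂=4  j₁+j₂+J+1=9
(j₁±m₁, j₂±m₂, J±M) = (4,0,3,1,7,1)
P² = 10368
sum k=0..0:
  [0] +1/144 = 1/144
S = 1/144
C² = P²·S² = 1/2 ; C = +0.707107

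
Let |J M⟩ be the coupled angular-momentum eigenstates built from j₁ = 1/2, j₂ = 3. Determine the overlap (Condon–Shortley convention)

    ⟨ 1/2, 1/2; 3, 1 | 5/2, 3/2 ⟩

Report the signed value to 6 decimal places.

triangle: 1!*0!*5!/7! = 120/5040
(j±m)!: 1!*0!*4!*2!*4!*1! = 1152
prefactor² = (2J+1)*Δ*N² = 1152/7
  k=0: +1/(0!*1!*0!*4!*0!*1!) = 1/24
Σ = 1/24  ⇒  CG² = 1152/7*1/24² = 2/7
CG = +√(2/7) = +0.534522

+0.534522  (= +√(2/7))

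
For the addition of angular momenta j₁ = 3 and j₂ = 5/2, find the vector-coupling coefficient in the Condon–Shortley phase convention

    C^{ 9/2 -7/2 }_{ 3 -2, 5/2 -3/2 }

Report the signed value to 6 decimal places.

-0.100504

√[10·1!5!4!/11! · 1!5!1!4!1!8!] = √(921600/11)
  +(−1)^0/∏(0,1,5,1,0,3)! = 1/720  (running 1/720)
  +(−1)^1/∏(1,0,4,0,1,4)! = -1/576  (running -1/2880)
⟨..|..⟩ = √(921600/11)·(-1/2880) = -0.100504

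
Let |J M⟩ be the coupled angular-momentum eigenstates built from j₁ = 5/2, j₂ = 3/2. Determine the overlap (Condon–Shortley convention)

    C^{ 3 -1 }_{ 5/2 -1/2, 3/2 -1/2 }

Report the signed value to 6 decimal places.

+√(1/60) = +0.129099

j₁+j₂−J=1  J+j₁−j₂=4  J−j₁+j₂=2  j₁+j₂+J+1=8
(j₁±m₁, j₂±m₂, J±M) = (2,3,1,2,2,4)
P² = 48/5
sum k=0..1:
  [0] +1/6 = 1/6
  [1] −1/8 = -1/8
S = 1/24
C² = P²·S² = 1/60 ; C = +0.129099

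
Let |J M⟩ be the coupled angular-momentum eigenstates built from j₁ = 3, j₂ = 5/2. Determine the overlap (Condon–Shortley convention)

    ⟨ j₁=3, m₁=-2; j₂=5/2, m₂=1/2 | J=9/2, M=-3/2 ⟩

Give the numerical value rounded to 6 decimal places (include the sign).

−√(169/462) = -0.604815

triangle: 1!*5!*4!/11! = 2880/39916800
(j±m)!: 1!*5!*3!*2!*3!*6! = 6220800
prefactor² = (2J+1)*Δ*N² = 345600/77
  k=0: +1/(0!*1!*5!*3!*0!*1!) = 1/720
  k=1: −1/(1!*0!*4!*2!*1!*2!) = -1/96
Σ = -13/1440  ⇒  CG² = 345600/77*(-13/1440)² = 169/462
CG = −√(169/462) = -0.604815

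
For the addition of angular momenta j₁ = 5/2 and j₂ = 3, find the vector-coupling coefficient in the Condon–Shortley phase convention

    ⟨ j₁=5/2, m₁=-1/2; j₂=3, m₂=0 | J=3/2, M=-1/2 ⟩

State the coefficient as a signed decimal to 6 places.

+0.338062  (= +√(4/35))

j₁+j₂−J=4  J+j₁−j₂=1  J−j₁+j₂=2  j₁+j₂+J+1=8
(j₁±m₁, j₂±m₂, J±M) = (2,3,3,3,1,2)
P² = 144/35
sum k=2..3:
  [2] +1/4 = 1/4
  [3] −1/12 = -1/12
S = 1/6
C² = P²·S² = 4/35 ; C = +0.338062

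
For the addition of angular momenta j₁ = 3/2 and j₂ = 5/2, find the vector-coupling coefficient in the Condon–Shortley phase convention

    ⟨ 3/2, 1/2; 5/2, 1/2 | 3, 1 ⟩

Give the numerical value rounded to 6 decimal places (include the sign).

+0.129099  (= +√(1/60))

√[7·1!2!4!/8! · 2!1!3!2!4!2!] = √(48/5)
  +(−1)^0/∏(0,1,1,3,1,1)! = 1/6  (running 1/6)
  +(−1)^1/∏(1,0,0,2,2,2)! = -1/8  (running 1/24)
⟨..|..⟩ = √(48/5)·(1/24) = +0.129099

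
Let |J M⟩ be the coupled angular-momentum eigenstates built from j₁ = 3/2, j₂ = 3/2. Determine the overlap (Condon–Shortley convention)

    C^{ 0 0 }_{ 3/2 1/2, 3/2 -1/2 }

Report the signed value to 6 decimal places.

−√(1/4) ≈ -0.500000

triangle: 3!×0!×0!/4! = 6/24
(j±m)!: 2!×1!×1!×2!×0!×0! = 4
prefactor² = (2J+1)×Δ×N² = 1
  k=1: −1/(1!×2!×0!×0!×0!×0!) = -1/2
Σ = -1/2  ⇒  CG² = 1×(-1/2)² = 1/4
CG = −√(1/4) = -0.500000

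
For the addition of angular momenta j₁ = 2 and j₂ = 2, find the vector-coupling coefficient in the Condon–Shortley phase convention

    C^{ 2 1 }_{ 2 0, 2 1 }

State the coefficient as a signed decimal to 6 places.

−√(1/14) ≈ -0.267261

√[5·2!2!2!/7! · 2!2!3!1!3!1!] = √(8/7)
  +(−1)^1/∏(1,1,1,2,1,0)! = -1/2  (running -1/2)
  +(−1)^2/∏(2,0,0,1,2,1)! = 1/4  (running -1/4)
⟨..|..⟩ = √(8/7)·(-1/4) = -0.267261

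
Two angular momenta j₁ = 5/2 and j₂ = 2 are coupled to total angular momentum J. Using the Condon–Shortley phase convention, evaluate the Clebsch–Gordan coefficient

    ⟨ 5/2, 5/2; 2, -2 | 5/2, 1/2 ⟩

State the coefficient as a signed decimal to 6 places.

triangle: 2!·3!·2!/8! = 24/40320
(j±m)!: 5!·0!·0!·4!·3!·2! = 34560
prefactor² = (2J+1)·Δ·N² = 864/7
  k=0: +1/(0!·2!·0!·0!·3!·2!) = 1/24
Σ = 1/24  ⇒  CG² = 864/7·1/24² = 3/14
CG = +√(3/14) = +0.462910

+0.462910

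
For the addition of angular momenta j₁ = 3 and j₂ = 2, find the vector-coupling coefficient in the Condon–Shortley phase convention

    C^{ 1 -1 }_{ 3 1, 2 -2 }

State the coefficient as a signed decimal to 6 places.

j₁+j₂−J=4  J+j₁−j₂=2  J−j₁+j₂=0  j₁+j₂+J+1=7
(j₁±m₁, j₂±m₂, J±M) = (4,2,0,4,0,2)
P² = 2304/35
sum k=0..0:
  [0] +1/48 = 1/48
S = 1/48
C² = P²·S² = 1/35 ; C = +0.169031

+√(1/35) = +0.169031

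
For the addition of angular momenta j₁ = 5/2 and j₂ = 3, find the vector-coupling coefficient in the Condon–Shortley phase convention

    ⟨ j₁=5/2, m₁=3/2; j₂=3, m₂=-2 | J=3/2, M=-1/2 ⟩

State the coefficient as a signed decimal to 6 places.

j₁+j₂−J=4  J+j₁−j₂=1  J−j₁+j₂=2  j₁+j₂+J+1=8
(j₁±m₁, j₂±m₂, J±M) = (4,1,1,5,1,2)
P² = 192/7
sum k=0..1:
  [0] +1/24 = 1/24
  [1] −1/12 = -1/12
S = -1/24
C² = P²·S² = 1/21 ; C = -0.218218

−√(1/21) ≈ -0.218218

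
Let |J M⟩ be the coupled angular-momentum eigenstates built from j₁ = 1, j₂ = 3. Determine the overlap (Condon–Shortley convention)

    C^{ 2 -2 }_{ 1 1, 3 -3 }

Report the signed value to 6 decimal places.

√[5·2!0!4!/7! · 2!0!0!6!0!4!] = √(11520/7)
  +(−1)^0/∏(0,2,0,0,0,4)! = 1/48  (running 1/48)
⟨..|..⟩ = √(11520/7)·(1/48) = +0.845154

+0.845154  (= +√(5/7))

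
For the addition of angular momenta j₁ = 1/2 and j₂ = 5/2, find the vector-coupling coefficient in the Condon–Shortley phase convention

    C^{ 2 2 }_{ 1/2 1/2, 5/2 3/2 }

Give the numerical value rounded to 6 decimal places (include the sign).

+0.408248

j₁+j₂−J=1  J+j₁−j₂=0  J−j₁+j₂=4  j₁+j₂+J+1=6
(j₁±m₁, j₂±m₂, J±M) = (1,0,4,1,4,0)
P² = 96
sum k=0..0:
  [0] +1/24 = 1/24
S = 1/24
C² = P²·S² = 1/6 ; C = +0.408248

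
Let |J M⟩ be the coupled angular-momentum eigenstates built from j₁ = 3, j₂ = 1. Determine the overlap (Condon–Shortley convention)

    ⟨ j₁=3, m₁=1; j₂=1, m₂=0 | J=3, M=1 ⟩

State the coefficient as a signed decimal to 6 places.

+0.288675  (= +√(1/12))

√[7·1!5!1!/8! · 4!2!1!1!4!2!] = √(48)
  +(−1)^0/∏(0,1,2,1,3,0)! = 1/12  (running 1/12)
  +(−1)^1/∏(1,0,1,0,4,1)! = -1/24  (running 1/24)
⟨..|..⟩ = √(48)·(1/24) = +0.288675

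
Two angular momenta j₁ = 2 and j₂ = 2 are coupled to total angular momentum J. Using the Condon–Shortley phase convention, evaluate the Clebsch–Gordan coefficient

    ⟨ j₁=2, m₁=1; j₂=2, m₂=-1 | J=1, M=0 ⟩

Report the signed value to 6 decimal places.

√[3·3!1!1!/6! · 3!1!1!3!1!1!] = √(9/10)
  +(−1)^0/∏(0,3,1,1,0,0)! = 1/6  (running 1/6)
  +(−1)^1/∏(1,2,0,0,1,1)! = -1/2  (running -1/3)
⟨..|..⟩ = √(9/10)·(-1/3) = -0.316228

−√(1/10) = -0.316228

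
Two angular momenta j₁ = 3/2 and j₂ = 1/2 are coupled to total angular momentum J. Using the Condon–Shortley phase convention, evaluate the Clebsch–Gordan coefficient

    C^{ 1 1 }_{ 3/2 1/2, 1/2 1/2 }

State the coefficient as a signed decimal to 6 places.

triangle: 1!×2!×0!/4! = 2/24
(j±m)!: 2!×1!×1!×0!×2!×0! = 4
prefactor² = (2J+1)×Δ×N² = 1
  k=1: −1/(1!×0!×0!×0!×2!×0!) = -1/2
Σ = -1/2  ⇒  CG² = 1×(-1/2)² = 1/4
CG = −√(1/4) = -0.500000

-0.500000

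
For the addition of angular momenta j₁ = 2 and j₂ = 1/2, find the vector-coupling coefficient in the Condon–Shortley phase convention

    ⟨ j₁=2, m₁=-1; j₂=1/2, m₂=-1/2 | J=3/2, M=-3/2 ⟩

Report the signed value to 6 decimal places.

+0.447214  (= +√(1/5))

j₁+j₂−J=1  J+j₁−j₂=3  J−j₁+j₂=0  j₁+j₂+J+1=5
(j₁±m₁, j₂±m₂, J±M) = (1,3,0,1,0,3)
P² = 36/5
sum k=0..0:
  [0] +1/6 = 1/6
S = 1/6
C² = P²·S² = 1/5 ; C = +0.447214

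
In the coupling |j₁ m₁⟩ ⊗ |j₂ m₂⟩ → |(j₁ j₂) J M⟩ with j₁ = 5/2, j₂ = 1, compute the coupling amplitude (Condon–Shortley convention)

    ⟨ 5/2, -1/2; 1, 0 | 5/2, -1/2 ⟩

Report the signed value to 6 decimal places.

√[6·1!4!1!/7! · 2!3!1!1!2!3!] = √(144/35)
  +(−1)^0/∏(0,1,3,1,1,0)! = 1/6  (running 1/6)
  +(−1)^1/∏(1,0,2,0,2,1)! = -1/4  (running -1/12)
⟨..|..⟩ = √(144/35)·(-1/12) = -0.169031

−√(1/35) ≈ -0.169031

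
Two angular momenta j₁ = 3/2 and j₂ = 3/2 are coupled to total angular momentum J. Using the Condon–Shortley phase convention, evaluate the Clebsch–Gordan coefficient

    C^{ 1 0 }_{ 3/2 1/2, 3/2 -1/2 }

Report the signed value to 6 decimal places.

-0.223607  (= −√(1/20))

triangle: 2!×1!×1!/5! = 2/120
(j±m)!: 2!×1!×1!×2!×1!×1! = 4
prefactor² = (2J+1)×Δ×N² = 1/5
  k=0: +1/(0!×2!×1!×1!×0!×0!) = 1/2
  k=1: −1/(1!×1!×0!×0!×1!×1!) = -1
Σ = -1/2  ⇒  CG² = 1/5×(-1/2)² = 1/20
CG = −√(1/20) = -0.223607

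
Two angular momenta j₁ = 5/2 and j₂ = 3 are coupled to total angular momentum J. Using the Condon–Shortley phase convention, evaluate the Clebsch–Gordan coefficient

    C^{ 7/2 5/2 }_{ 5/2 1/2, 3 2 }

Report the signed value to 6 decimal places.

√[8·2!3!4!/10! · 3!2!5!1!6!1!] = √(4608/7)
  +(−1)^1/∏(1,1,1,4,2,0)! = -1/48  (running -1/48)
  +(−1)^2/∏(2,0,0,3,3,1)! = 1/72  (running -1/144)
⟨..|..⟩ = √(4608/7)·(-1/144) = -0.178174

−√(2/63) ≈ -0.178174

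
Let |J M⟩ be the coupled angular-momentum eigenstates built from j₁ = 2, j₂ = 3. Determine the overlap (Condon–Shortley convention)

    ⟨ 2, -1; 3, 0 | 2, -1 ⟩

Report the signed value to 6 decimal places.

triangle: 3!×1!×3!/8! = 36/40320
(j±m)!: 1!×3!×3!×3!×1!×3! = 1296
prefactor² = (2J+1)×Δ×N² = 81/14
  k=2: +1/(2!×1!×1!×1!×0!×2!) = 1/4
  k=3: −1/(3!×0!×0!×0!×1!×3!) = -1/36
Σ = 2/9  ⇒  CG² = 81/14×2/9² = 2/7
CG = +√(2/7) = +0.534522

+0.534522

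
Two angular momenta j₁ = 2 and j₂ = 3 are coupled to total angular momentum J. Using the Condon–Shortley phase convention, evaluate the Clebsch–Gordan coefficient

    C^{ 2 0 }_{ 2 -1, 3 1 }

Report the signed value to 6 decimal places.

triangle: 3!·1!·3!/8! = 36/40320
(j±m)!: 1!·3!·4!·2!·2!·2! = 1152
prefactor² = (2J+1)·Δ·N² = 36/7
  k=2: +1/(2!·1!·1!·2!·0!·1!) = 1/4
  k=3: −1/(3!·0!·0!·1!·1!·2!) = -1/12
Σ = 1/6  ⇒  CG² = 36/7·1/6² = 1/7
CG = +√(1/7) = +0.377964

+√(1/7) ≈ +0.377964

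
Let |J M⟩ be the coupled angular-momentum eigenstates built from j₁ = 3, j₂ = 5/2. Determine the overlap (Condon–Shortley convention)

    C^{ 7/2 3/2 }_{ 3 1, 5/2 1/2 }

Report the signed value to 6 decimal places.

j₁+j₂−J=2  J+j₁−j₂=4  J−j₁+j₂=3  j₁+j₂+J+1=10
(j₁±m₁, j₂±m₂, J±M) = (4,2,3,2,5,2)
P² = 3072/35
sum k=0..2:
  [0] +1/48 = 1/48
  [1] −1/12 = -1/12
  [2] +1/96 = 1/96
S = -5/96
C² = P²·S² = 5/21 ; C = -0.487950

−√(5/21) = -0.487950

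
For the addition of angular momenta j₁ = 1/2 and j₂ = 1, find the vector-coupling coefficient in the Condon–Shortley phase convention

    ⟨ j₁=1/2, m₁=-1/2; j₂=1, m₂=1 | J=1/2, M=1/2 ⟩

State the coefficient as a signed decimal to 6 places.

√[2·1!0!1!/3! · 0!1!2!0!1!0!] = √(2/3)
  +(−1)^1/∏(1,0,0,1,0,0)! = -1  (running -1)
⟨..|..⟩ = √(2/3)·(-1) = -0.816497

-0.816497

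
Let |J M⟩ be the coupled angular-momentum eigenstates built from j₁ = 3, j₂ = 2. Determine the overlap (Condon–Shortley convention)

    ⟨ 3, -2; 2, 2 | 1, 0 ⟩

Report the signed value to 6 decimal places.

j₁+j₂−J=4  J+j₁−j₂=2  J−j₁+j₂=0  j₁+j₂+J+1=7
(j₁±m₁, j₂±m₂, J±M) = (1,5,4,0,1,1)
P² = 576/7
sum k=4..4:
  [4] +1/24 = 1/24
S = 1/24
C² = P²·S² = 1/7 ; C = +0.377964

+√(1/7) ≈ +0.377964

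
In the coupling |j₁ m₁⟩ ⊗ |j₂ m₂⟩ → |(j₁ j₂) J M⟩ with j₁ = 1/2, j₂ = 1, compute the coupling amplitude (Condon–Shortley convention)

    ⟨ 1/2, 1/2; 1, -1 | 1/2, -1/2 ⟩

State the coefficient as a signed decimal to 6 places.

+0.816497

triangle: 1!*0!*1!/3! = 1/6
(j±m)!: 1!*0!*0!*2!*0!*1! = 2
prefactor² = (2J+1)*Δ*N² = 2/3
  k=0: +1/(0!*1!*0!*0!*0!*1!) = 1
Σ = 1  ⇒  CG² = 2/3*1² = 2/3
CG = +√(2/3) = +0.816497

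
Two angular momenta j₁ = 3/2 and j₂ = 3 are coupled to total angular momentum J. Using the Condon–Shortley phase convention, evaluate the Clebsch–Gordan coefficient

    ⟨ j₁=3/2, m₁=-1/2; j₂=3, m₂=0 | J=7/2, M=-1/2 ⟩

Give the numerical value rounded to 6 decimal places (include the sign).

-0.308607

√[8·1!2!5!/9! · 1!2!3!3!3!4!] = √(384/7)
  +(−1)^0/∏(0,1,2,3,0,2)! = 1/24  (running 1/24)
  +(−1)^1/∏(1,0,1,2,1,3)! = -1/12  (running -1/24)
⟨..|..⟩ = √(384/7)·(-1/24) = -0.308607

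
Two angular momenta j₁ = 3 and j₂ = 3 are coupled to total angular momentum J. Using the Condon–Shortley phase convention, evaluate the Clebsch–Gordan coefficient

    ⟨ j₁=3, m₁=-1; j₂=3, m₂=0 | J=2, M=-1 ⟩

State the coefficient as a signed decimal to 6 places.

+0.154303  (= +√(1/42))

√[5·4!2!2!/9! · 2!4!3!3!1!3!] = √(96/7)
  +(−1)^2/∏(2,2,2,1,0,1)! = 1/8  (running 1/8)
  +(−1)^3/∏(3,1,1,0,1,2)! = -1/12  (running 1/24)
⟨..|..⟩ = √(96/7)·(1/24) = +0.154303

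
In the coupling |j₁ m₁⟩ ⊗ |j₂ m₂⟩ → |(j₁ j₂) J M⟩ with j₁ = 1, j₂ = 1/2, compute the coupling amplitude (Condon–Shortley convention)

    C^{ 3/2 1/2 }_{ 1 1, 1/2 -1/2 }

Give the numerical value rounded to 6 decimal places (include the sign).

+0.577350  (= +√(1/3))

√[4·0!2!1!/4! · 2!0!0!1!2!1!] = √(4/3)
  +(−1)^0/∏(0,0,0,0,2,1)! = 1/2  (running 1/2)
⟨..|..⟩ = √(4/3)·(1/2) = +0.577350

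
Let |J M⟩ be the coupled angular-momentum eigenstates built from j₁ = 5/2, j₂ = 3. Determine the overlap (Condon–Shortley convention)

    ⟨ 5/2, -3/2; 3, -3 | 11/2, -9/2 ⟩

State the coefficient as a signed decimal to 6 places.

+√(5/11) ≈ +0.674200

√[12·0!5!6!/12! · 1!4!0!6!1!10!] = √(1492992000/11)
  +(−1)^0/∏(0,0,4,0,1,6)! = 1/17280  (running 1/17280)
⟨..|..⟩ = √(1492992000/11)·(1/17280) = +0.674200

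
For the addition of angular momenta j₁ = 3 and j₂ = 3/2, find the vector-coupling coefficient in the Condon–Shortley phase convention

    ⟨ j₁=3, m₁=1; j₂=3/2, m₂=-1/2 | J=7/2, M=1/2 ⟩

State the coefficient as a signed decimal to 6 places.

j₁+j₂−J=1  J+j₁−j₂=5  J−j₁+j₂=2  j₁+j₂+J+1=9
(j₁±m₁, j₂±m₂, J±M) = (4,2,1,2,4,3)
P² = 512/7
sum k=0..1:
  [0] +1/12 = 1/12
  [1] −1/48 = -1/48
S = 1/16
C² = P²·S² = 2/7 ; C = +0.534522

+√(2/7) ≈ +0.534522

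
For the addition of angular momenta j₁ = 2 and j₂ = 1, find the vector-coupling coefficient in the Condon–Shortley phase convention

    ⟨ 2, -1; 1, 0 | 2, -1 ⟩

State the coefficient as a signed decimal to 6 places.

j₁+j₂−J=1  J+j₁−j₂=3  J−j₁+j₂=1  j₁+j₂+J+1=6
(j₁±m₁, j₂±m₂, J±M) = (1,3,1,1,1,3)
P² = 3/2
sum k=0..1:
  [0] +1/6 = 1/6
  [1] −1/2 = -1/2
S = -1/3
C² = P²·S² = 1/6 ; C = -0.408248

-0.408248  (= −√(1/6))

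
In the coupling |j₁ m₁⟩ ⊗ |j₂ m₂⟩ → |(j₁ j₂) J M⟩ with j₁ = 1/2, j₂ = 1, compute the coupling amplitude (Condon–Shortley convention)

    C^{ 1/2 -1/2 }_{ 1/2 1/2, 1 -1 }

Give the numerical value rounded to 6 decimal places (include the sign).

√[2·1!0!1!/3! · 1!0!0!2!0!1!] = √(2/3)
  +(−1)^0/∏(0,1,0,0,0,1)! = 1  (running 1)
⟨..|..⟩ = √(2/3)·(1) = +0.816497

+√(2/3) = +0.816497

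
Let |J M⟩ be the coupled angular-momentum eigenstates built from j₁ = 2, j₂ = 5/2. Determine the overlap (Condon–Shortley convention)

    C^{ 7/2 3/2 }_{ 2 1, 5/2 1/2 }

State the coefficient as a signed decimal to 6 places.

√[8·1!3!4!/9! · 3!1!3!2!5!2!] = √(384/7)
  +(−1)^0/∏(0,1,1,3,2,1)! = 1/12  (running 1/12)
  +(−1)^1/∏(1,0,0,2,3,2)! = -1/24  (running 1/24)
⟨..|..⟩ = √(384/7)·(1/24) = +0.308607

+√(2/21) ≈ +0.308607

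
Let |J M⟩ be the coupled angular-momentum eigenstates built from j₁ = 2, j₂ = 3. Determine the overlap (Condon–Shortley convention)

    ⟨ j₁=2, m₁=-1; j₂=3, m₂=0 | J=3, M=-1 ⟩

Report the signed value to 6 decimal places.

j₁+j₂−J=2  J+j₁−j₂=2  J−j₁+j₂=4  j₁+j₂+J+1=9
(j₁±m₁, j₂±m₂, J±M) = (1,3,3,3,2,4)
P² = 96/5
sum k=1..2:
  [1] −1/8 = -1/8
  [2] +1/12 = 1/12
S = -1/24
C² = P²·S² = 1/30 ; C = -0.182574

-0.182574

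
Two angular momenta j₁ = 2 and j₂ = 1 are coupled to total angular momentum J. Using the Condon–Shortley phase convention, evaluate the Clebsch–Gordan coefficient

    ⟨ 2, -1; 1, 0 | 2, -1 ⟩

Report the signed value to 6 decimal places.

j₁+j₂−J=1  J+j₁−j₂=3  J−j₁+j₂=1  j₁+j₂+J+1=6
(j₁±m₁, j₂±m₂, J±M) = (1,3,1,1,1,3)
P² = 3/2
sum k=0..1:
  [0] +1/6 = 1/6
  [1] −1/2 = -1/2
S = -1/3
C² = P²·S² = 1/6 ; C = -0.408248

-0.408248  (= −√(1/6))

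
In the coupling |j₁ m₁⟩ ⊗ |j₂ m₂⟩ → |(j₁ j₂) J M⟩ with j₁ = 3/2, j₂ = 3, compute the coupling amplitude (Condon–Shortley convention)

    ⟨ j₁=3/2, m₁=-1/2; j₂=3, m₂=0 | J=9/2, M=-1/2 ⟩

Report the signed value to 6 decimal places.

j₁+j₂−J=0  J+j₁−j₂=3  J−j₁+j₂=6  j₁+j₂+J+1=10
(j₁±m₁, j₂±m₂, J±M) = (1,2,3,3,4,5)
P² = 17280/7
sum k=0..0:
  [0] +1/72 = 1/72
S = 1/72
C² = P²·S² = 10/21 ; C = +0.690066

+√(10/21) = +0.690066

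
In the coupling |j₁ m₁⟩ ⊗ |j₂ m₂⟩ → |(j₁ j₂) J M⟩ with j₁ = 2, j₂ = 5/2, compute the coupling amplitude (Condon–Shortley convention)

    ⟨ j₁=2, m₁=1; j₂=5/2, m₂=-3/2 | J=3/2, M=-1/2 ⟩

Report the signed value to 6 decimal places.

−√(2/105) = -0.138013

√[4·3!1!2!/7! · 3!1!1!4!1!2!] = √(96/35)
  +(−1)^0/∏(0,3,1,1,0,1)! = 1/6  (running 1/6)
  +(−1)^1/∏(1,2,0,0,1,2)! = -1/4  (running -1/12)
⟨..|..⟩ = √(96/35)·(-1/12) = -0.138013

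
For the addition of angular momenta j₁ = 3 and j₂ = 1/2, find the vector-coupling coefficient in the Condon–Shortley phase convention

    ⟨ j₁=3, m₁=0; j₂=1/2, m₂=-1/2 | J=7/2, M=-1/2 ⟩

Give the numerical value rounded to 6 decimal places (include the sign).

+0.755929  (= +√(4/7))

√[8·0!6!1!/8! · 3!3!0!1!3!4!] = √(5184/7)
  +(−1)^0/∏(0,0,3,0,3,1)! = 1/36  (running 1/36)
⟨..|..⟩ = √(5184/7)·(1/36) = +0.755929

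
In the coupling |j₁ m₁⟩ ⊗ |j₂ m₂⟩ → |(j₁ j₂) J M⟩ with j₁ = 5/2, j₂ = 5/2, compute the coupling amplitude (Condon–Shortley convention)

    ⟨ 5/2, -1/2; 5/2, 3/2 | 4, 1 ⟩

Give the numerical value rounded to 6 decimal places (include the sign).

-0.597614  (= −√(5/14))

j₁+j₂−J=1  J+j₁−j₂=4  J−j₁+j₂=4  j₁+j₂+J+1=10
(j₁±m₁, j₂±m₂, J±M) = (2,3,4,1,5,3)
P² = 10368/35
sum k=0..1:
  [0] +1/144 = 1/144
  [1] −1/24 = -1/24
S = -5/144
C² = P²·S² = 5/14 ; C = -0.597614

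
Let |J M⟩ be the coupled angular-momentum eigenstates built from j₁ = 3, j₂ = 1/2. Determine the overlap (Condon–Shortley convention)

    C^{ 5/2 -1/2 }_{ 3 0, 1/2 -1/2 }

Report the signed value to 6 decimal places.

j₁+j₂−J=1  J+j₁−j₂=5  J−j₁+j₂=0  j₁+j₂+J+1=7
(j₁±m₁, j₂±m₂, J±M) = (3,3,0,1,2,3)
P² = 432/7
sum k=0..0:
  [0] +1/12 = 1/12
S = 1/12
C² = P²·S² = 3/7 ; C = +0.654654

+√(3/7) ≈ +0.654654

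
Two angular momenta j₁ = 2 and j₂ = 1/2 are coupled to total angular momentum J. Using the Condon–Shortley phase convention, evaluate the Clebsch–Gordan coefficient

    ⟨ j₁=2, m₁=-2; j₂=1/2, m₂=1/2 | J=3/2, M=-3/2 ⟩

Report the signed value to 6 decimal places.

triangle: 1!*3!*0!/5! = 6/120
(j±m)!: 0!*4!*1!*0!*0!*3! = 144
prefactor² = (2J+1)*Δ*N² = 144/5
  k=1: −1/(1!*0!*3!*0!*0!*0!) = -1/6
Σ = -1/6  ⇒  CG² = 144/5*(-1/6)² = 4/5
CG = −√(4/5) = -0.894427

-0.894427  (= −√(4/5))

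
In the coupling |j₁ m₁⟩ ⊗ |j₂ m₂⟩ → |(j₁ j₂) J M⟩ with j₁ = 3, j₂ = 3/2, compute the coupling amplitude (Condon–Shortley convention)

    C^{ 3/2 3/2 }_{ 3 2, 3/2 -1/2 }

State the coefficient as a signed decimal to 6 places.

triangle: 3!×3!×0!/7! = 36/5040
(j±m)!: 5!×1!×1!×2!×3!×0! = 1440
prefactor² = (2J+1)×Δ×N² = 288/7
  k=1: −1/(1!×2!×0!×0!×3!×0!) = -1/12
Σ = -1/12  ⇒  CG² = 288/7×(-1/12)² = 2/7
CG = −√(2/7) = -0.534522

-0.534522  (= −√(2/7))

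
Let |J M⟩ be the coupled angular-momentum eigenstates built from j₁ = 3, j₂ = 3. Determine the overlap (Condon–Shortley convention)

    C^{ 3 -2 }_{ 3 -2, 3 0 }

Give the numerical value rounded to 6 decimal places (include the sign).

triangle: 3!×3!×3!/10! = 216/3628800
(j±m)!: 1!×5!×3!×3!×1!×5! = 518400
prefactor² = (2J+1)×Δ×N² = 216
  k=2: +1/(2!×1!×3!×1!×0!×2!) = 1/24
  k=3: −1/(3!×0!×2!×0!×1!×3!) = -1/72
Σ = 1/36  ⇒  CG² = 216×1/36² = 1/6
CG = +√(1/6) = +0.408248

+√(1/6) = +0.408248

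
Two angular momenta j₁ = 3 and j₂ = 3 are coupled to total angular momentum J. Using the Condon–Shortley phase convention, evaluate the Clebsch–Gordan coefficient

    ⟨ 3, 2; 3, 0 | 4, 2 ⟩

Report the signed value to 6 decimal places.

j₁+j₂−J=2  J+j₁−j₂=4  J−j₁+j₂=4  j₁+j₂+J+1=11
(j₁±m₁, j₂±m₂, J±M) = (5,1,3,3,6,2)
P² = 124416/77
sum k=0..1:
  [0] +1/72 = 1/72
  [1] −1/96 = -1/96
S = 1/288
C² = P²·S² = 3/154 ; C = +0.139573

+√(3/154) = +0.139573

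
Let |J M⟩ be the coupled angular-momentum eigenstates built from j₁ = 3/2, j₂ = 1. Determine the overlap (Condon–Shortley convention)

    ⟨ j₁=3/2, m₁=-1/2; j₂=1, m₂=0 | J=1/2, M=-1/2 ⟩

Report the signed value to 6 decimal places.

−√(1/3) ≈ -0.577350

j₁+j₂−J=2  J+j₁−j₂=1  J−j₁+j₂=0  j₁+j₂+J+1=4
(j₁±m₁, j₂±m₂, J±M) = (1,2,1,1,0,1)
P² = 1/3
sum k=1..1:
  [1] −1/1 = -1
S = -1
C² = P²·S² = 1/3 ; C = -0.577350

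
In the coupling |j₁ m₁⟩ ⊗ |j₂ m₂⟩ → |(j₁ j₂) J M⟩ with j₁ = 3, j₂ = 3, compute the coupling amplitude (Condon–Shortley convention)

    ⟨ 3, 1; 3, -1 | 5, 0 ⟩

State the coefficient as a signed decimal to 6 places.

+√(25/84) = +0.545545

triangle: 1!×5!×5!/12! = 14400/479001600
(j±m)!: 4!×2!×2!×4!×5!×5! = 33177600
prefactor² = (2J+1)×Δ×N² = 76800/7
  k=0: +1/(0!×1!×2!×2!×3!×3!) = 1/144
  k=1: −1/(1!×0!×1!×1!×4!×4!) = -1/576
Σ = 1/192  ⇒  CG² = 76800/7×1/192² = 25/84
CG = +√(25/84) = +0.545545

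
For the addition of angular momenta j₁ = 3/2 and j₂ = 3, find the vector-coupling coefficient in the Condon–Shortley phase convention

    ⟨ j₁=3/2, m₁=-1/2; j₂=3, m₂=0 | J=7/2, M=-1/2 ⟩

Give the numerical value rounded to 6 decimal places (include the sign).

√[8·1!2!5!/9! · 1!2!3!3!3!4!] = √(384/7)
  +(−1)^0/∏(0,1,2,3,0,2)! = 1/24  (running 1/24)
  +(−1)^1/∏(1,0,1,2,1,3)! = -1/12  (running -1/24)
⟨..|..⟩ = √(384/7)·(-1/24) = -0.308607

-0.308607  (= −√(2/21))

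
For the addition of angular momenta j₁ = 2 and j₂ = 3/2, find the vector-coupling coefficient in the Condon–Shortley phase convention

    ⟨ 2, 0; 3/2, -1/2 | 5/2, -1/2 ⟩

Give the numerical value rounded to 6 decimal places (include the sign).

triangle: 1!*3!*2!/7! = 12/5040
(j±m)!: 2!*2!*1!*2!*2!*3! = 96
prefactor² = (2J+1)*Δ*N² = 48/35
  k=0: +1/(0!*1!*2!*1!*1!*1!) = 1/2
  k=1: −1/(1!*0!*1!*0!*2!*2!) = -1/4
Σ = 1/4  ⇒  CG² = 48/35*1/4² = 3/35
CG = +√(3/35) = +0.292770

+√(3/35) = +0.292770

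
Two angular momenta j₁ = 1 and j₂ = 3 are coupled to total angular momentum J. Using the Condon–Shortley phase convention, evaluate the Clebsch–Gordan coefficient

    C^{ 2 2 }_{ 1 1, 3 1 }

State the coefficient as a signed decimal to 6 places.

triangle: 2!*0!*4!/7! = 48/5040
(j±m)!: 2!*0!*4!*2!*4!*0! = 2304
prefactor² = (2J+1)*Δ*N² = 768/7
  k=0: +1/(0!*2!*0!*4!*0!*0!) = 1/48
Σ = 1/48  ⇒  CG² = 768/7*1/48² = 1/21
CG = +√(1/21) = +0.218218

+√(1/21) = +0.218218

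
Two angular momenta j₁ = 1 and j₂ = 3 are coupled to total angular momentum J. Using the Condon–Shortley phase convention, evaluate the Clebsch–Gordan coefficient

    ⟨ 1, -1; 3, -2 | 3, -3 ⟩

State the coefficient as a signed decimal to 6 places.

-0.500000  (= −√(1/4))

triangle: 1!·1!·5!/8! = 120/40320
(j±m)!: 0!·2!·1!·5!·0!·6! = 172800
prefactor² = (2J+1)·Δ·N² = 3600
  k=1: −1/(1!·0!·1!·0!·0!·5!) = -1/120
Σ = -1/120  ⇒  CG² = 3600·(-1/120)² = 1/4
CG = −√(1/4) = -0.500000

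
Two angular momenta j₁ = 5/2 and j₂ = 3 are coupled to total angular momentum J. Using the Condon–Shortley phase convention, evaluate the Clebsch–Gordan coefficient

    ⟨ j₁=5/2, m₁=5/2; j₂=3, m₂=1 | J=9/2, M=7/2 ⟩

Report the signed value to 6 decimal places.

+0.710669

j₁+j₂−J=1  J+j₁−j₂=4  J−j₁+j₂=5  j₁+j₂+J+1=11
(j₁±m₁, j₂±m₂, J±M) = (5,0,4,2,8,1)
P² = 1843200/11
sum k=0..0:
  [0] +1/576 = 1/576
S = 1/576
C² = P²·S² = 50/99 ; C = +0.710669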